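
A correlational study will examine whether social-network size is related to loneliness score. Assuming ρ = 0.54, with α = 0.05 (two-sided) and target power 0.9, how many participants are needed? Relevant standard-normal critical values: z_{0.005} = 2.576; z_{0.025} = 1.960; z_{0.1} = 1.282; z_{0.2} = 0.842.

Fisher's z: C = ½·ln((1+r)/(1−r)) = ½·ln(3.3478) = 0.6042.
n = ((z_{α/2} + z_β)/C)² + 3.
(1.960 + 1.282) / 0.6042 = 3.242 / 0.6042 = 5.366.
n = 5.366² + 3 = 28.79 + 3 = 31.8.
Round up.

n = 32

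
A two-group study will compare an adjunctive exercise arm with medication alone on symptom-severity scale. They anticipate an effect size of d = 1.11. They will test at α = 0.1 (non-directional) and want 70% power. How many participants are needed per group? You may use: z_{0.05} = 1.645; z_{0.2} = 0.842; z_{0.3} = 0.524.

n = 8 per group

For two independent groups with equal n: n = 2·((z_{α/2} + z_β) / d)².
z_{α/2} + z_β = 1.645 + 0.524 = 2.169.
n = 2 × (2.169 / 1.11)² = 2 × 1.954² = 2 × 3.82 = 7.6.
Round up to the next whole participant.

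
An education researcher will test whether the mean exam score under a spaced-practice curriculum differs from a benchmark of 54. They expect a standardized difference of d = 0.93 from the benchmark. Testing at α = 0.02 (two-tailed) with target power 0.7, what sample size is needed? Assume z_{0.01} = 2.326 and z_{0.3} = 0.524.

n = 10

For a one-sample test: n = ((z_{α/2} + z_β) / d)².
z_{α/2} + z_β = 2.326 + 0.524 = 2.850.
n = (2.850 / 0.93)² = 3.065² = 9.39.
Round up.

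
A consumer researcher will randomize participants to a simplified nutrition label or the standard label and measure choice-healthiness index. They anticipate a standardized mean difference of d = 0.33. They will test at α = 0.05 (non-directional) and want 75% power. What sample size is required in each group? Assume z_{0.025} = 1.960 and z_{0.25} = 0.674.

For two independent groups with equal n: n = 2·((z_{α/2} + z_β) / d)².
z_{α/2} + z_β = 1.960 + 0.674 = 2.634.
n = 2 × (2.634 / 0.33)² = 2 × 7.982² = 2 × 63.71 = 127.4.
Round up to the next whole participant.

n = 128 per group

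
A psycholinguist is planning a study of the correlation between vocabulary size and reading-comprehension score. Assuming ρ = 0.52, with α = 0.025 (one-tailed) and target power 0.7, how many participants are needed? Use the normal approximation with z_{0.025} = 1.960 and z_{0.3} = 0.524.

n = 22

Fisher's z: C = ½·ln((1+r)/(1−r)) = ½·ln(3.1667) = 0.5763.
n = ((z_{α} + z_β)/C)² + 3.
(1.960 + 0.524) / 0.5763 = 2.484 / 0.5763 = 4.310.
n = 4.310² + 3 = 18.58 + 3 = 21.6.
Round up.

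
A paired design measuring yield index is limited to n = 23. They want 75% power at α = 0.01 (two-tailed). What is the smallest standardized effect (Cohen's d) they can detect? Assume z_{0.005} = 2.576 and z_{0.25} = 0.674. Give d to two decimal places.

For a single sample (or paired design) of n = 23: d_min = (z_{α/2} + z_β)/√n.
z-sum = 2.576 + 0.674 = 3.250.
d_min = 3.250 / √23 = 3.250 / 4.796 = 0.678.

d_min ≈ 0.68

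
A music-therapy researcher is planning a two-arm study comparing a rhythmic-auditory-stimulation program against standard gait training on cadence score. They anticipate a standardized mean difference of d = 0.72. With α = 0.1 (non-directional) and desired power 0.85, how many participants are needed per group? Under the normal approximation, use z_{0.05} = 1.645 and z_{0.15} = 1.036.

n = 28 per group

For two independent groups with equal n: n = 2·((z_{α/2} + z_β) / d)².
z_{α/2} + z_β = 1.645 + 1.036 = 2.681.
n = 2 × (2.681 / 0.72)² = 2 × 3.724² = 2 × 13.87 = 27.7.
Round up to the next whole participant.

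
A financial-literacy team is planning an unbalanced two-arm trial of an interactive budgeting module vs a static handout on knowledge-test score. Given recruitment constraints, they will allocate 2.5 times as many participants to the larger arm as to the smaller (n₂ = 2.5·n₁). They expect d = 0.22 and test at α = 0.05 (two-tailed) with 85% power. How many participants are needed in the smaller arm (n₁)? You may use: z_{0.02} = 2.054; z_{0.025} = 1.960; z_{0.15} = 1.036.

With allocation ratio k = n₂/n₁ = 2.5, Var(x̄₁−x̄₂) = σ²(1/n₁ + 1/(k·n₁)) = σ²·(k+1)/(k·n₁).
So n₁ = (1 + 1/k)·((z_{α/2} + z_β)/d)² = 1.400 × (2.996/0.22)².
n₁ = 1.400 × 185.45 = 259.6.
Round up: n₁ = 260, giving n₂ = 2.5 × 260 = 650.

n₁ = 260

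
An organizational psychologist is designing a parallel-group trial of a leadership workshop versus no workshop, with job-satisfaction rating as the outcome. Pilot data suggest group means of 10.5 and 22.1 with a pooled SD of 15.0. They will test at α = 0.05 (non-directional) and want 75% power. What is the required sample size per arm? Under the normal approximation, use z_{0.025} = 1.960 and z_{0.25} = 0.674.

n = 24 per group

Cohen's d = |M₁ − M₂| / SD_pooled = |10.5 − 22.1| / 15.0 = 11.6 / 15.0 = 0.773.
For two independent groups with equal n: n = 2·((z_{α/2} + z_β) / d)².
z_{α/2} + z_β = 1.960 + 0.674 = 2.634.
n = 2 × (2.634 / 0.773)² = 2 × 3.408² = 2 × 11.61 = 23.2.
Round up to the next whole participant.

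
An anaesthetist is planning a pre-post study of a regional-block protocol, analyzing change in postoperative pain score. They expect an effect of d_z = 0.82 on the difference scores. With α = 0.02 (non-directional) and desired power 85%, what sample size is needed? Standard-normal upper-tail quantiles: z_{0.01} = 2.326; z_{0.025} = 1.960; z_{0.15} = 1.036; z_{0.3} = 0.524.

For a paired (one-sample on differences) test: n = ((z_{α/2} + z_β) / d)².
z_{α/2} + z_β = 2.326 + 1.036 = 3.362.
n = (3.362 / 0.82)² = 4.100² = 16.81.
Round up.

n = 17 pairs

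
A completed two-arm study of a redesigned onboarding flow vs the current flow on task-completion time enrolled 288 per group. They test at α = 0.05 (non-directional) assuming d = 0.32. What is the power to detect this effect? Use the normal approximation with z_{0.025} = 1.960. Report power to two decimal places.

For two equal groups, power = Φ(d·√(n/2) − z_{α/2}).
d·√(n/2) = 0.32 × √(288/2) = 0.32 × 12.000 = 3.840.
z_β = 3.840 − 1.960 = 1.880.
Power = Φ(1.880) = 0.970.

power ≈ 0.97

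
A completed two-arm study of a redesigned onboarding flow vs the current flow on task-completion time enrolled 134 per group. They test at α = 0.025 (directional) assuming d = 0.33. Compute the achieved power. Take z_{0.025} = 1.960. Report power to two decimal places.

power ≈ 0.77

For two equal groups, power = Φ(d·√(n/2) − z_{α}).
d·√(n/2) = 0.33 × √(134/2) = 0.33 × 8.185 = 2.701.
z_β = 2.701 − 1.960 = 0.741.
Power = Φ(0.741) = 0.771.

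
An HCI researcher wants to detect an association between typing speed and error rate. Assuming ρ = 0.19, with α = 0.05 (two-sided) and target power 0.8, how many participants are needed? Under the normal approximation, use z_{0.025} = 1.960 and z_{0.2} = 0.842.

n = 216

Fisher's z: C = ½·ln((1+r)/(1−r)) = ½·ln(1.4691) = 0.1923.
n = ((z_{α/2} + z_β)/C)² + 3.
(1.960 + 0.842) / 0.1923 = 2.802 / 0.1923 = 14.571.
n = 14.571² + 3 = 212.31 + 3 = 215.3.
Round up.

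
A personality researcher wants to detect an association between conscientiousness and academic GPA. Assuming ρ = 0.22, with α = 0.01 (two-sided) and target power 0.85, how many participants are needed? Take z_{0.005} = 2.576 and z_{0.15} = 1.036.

Fisher's z: C = ½·ln((1+r)/(1−r)) = ½·ln(1.5641) = 0.2237.
n = ((z_{α/2} + z_β)/C)² + 3.
(2.576 + 1.036) / 0.2237 = 3.612 / 0.2237 = 16.147.
n = 16.147² + 3 = 260.71 + 3 = 263.7.
Round up.

n = 264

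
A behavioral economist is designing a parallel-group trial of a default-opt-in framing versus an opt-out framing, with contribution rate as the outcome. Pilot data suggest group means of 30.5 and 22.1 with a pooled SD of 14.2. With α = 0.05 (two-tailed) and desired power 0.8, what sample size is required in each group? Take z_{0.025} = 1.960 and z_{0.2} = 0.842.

n = 45 per group

Cohen's d = |M₁ − M₂| / SD_pooled = |30.5 − 22.1| / 14.2 = 8.4 / 14.2 = 0.592.
For two independent groups with equal n: n = 2·((z_{α/2} + z_β) / d)².
z_{α/2} + z_β = 1.960 + 0.842 = 2.802.
n = 2 × (2.802 / 0.592)² = 2 × 4.733² = 2 × 22.40 = 44.8.
Round up to the next whole participant.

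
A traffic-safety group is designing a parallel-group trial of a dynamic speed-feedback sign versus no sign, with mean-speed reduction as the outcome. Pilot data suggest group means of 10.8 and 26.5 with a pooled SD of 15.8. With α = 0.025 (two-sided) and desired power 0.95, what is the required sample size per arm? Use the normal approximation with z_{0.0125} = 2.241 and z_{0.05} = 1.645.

Cohen's d = |M₁ − M₂| / SD_pooled = |10.8 − 26.5| / 15.8 = 15.7 / 15.8 = 0.994.
For two independent groups with equal n: n = 2·((z_{α/2} + z_β) / d)².
z_{α/2} + z_β = 2.241 + 1.645 = 3.886.
n = 2 × (3.886 / 0.994)² = 2 × 3.909² = 2 × 15.28 = 30.6.
Round up to the next whole participant.

n = 31 per group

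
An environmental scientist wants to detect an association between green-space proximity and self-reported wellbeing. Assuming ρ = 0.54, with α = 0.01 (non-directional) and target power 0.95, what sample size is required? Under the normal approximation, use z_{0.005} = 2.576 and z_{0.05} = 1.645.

n = 52

Fisher's z: C = ½·ln((1+r)/(1−r)) = ½·ln(3.3478) = 0.6042.
n = ((z_{α/2} + z_β)/C)² + 3.
(2.576 + 1.645) / 0.6042 = 4.221 / 0.6042 = 6.986.
n = 6.986² + 3 = 48.81 + 3 = 51.8.
Round up.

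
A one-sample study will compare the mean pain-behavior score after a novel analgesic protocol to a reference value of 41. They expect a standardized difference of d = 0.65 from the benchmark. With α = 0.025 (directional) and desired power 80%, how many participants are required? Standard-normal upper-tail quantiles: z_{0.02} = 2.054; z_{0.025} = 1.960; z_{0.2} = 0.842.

For a one-sample test: n = ((z_{α} + z_β) / d)².
z_{α} + z_β = 1.960 + 0.842 = 2.802.
n = (2.802 / 0.65)² = 4.311² = 18.58.
Round up.

n = 19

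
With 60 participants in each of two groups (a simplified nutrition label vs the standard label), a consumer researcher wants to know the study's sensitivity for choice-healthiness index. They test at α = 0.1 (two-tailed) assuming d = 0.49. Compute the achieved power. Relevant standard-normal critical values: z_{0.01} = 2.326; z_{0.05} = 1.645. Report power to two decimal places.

power ≈ 0.85

For two equal groups, power = Φ(d·√(n/2) − z_{α/2}).
d·√(n/2) = 0.49 × √(60/2) = 0.49 × 5.477 = 2.684.
z_β = 2.684 − 1.645 = 1.039.
Power = Φ(1.039) = 0.851.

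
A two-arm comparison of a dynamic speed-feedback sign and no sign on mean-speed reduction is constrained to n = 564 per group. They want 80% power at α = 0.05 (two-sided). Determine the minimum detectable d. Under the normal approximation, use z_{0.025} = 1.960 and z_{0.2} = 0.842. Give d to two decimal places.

d_min ≈ 0.17

For two independent groups of n = 564 each: d_min = (z_{α/2} + z_β)·√(2/n).
z-sum = 1.960 + 0.842 = 2.802.
d_min = 2.802 × √(2/564) = 2.802 × 0.0595 = 0.167.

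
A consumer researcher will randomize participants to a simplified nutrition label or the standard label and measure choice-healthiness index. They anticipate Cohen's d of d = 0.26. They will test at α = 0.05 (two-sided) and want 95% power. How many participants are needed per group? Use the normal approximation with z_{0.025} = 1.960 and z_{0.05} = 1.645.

For two independent groups with equal n: n = 2·((z_{α/2} + z_β) / d)².
z_{α/2} + z_β = 1.960 + 1.645 = 3.605.
n = 2 × (3.605 / 0.26)² = 2 × 13.865² = 2 × 192.25 = 384.5.
Round up to the next whole participant.

n = 385 per group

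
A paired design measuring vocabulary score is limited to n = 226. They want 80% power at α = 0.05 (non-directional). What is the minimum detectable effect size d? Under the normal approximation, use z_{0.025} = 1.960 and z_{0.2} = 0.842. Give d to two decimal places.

d_min ≈ 0.19

For a single sample (or paired design) of n = 226: d_min = (z_{α/2} + z_β)/√n.
z-sum = 1.960 + 0.842 = 2.802.
d_min = 2.802 / √226 = 2.802 / 15.033 = 0.186.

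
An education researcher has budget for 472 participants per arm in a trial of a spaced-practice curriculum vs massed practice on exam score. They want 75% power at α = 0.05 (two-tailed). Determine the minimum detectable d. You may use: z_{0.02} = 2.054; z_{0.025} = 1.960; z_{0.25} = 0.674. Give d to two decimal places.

For two independent groups of n = 472 each: d_min = (z_{α/2} + z_β)·√(2/n).
z-sum = 1.960 + 0.674 = 2.634.
d_min = 2.634 × √(2/472) = 2.634 × 0.0651 = 0.171.

d_min ≈ 0.17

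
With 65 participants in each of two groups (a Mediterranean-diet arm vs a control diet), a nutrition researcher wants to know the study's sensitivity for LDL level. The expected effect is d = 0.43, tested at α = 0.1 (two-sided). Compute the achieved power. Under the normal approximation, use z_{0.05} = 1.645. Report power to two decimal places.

power ≈ 0.79

For two equal groups, power = Φ(d·√(n/2) − z_{α/2}).
d·√(n/2) = 0.43 × √(65/2) = 0.43 × 5.701 = 2.451.
z_β = 2.451 − 1.645 = 0.806.
Power = Φ(0.806) = 0.790.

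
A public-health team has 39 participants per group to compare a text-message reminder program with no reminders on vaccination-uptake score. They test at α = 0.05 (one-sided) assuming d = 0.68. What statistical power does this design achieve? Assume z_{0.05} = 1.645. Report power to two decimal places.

power ≈ 0.91

For two equal groups, power = Φ(d·√(n/2) − z_{α}).
d·√(n/2) = 0.68 × √(39/2) = 0.68 × 4.416 = 3.003.
z_β = 3.003 − 1.645 = 1.358.
Power = Φ(1.358) = 0.913.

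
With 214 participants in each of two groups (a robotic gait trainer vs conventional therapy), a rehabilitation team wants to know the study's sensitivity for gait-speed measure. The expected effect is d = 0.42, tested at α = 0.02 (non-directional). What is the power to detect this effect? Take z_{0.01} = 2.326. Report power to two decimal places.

power ≈ 0.98

For two equal groups, power = Φ(d·√(n/2) − z_{α/2}).
d·√(n/2) = 0.42 × √(214/2) = 0.42 × 10.344 = 4.345.
z_β = 4.345 − 2.326 = 2.019.
Power = Φ(2.019) = 0.978.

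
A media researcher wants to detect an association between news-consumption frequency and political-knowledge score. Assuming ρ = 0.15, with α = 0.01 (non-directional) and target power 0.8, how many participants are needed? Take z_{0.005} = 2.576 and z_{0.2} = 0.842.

n = 515

Fisher's z: C = ½·ln((1+r)/(1−r)) = ½·ln(1.3529) = 0.1511.
n = ((z_{α/2} + z_β)/C)² + 3.
(2.576 + 0.842) / 0.1511 = 3.418 / 0.1511 = 22.621.
n = 22.621² + 3 = 511.70 + 3 = 514.7.
Round up.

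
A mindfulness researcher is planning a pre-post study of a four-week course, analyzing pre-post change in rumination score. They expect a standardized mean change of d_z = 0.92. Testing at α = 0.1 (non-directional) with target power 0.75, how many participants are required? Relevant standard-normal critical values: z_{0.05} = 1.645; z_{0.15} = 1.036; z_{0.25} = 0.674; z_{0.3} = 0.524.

For a paired (one-sample on differences) test: n = ((z_{α/2} + z_β) / d)².
z_{α/2} + z_β = 1.645 + 0.674 = 2.319.
n = (2.319 / 0.92)² = 2.521² = 6.35.
Round up.

n = 7 pairs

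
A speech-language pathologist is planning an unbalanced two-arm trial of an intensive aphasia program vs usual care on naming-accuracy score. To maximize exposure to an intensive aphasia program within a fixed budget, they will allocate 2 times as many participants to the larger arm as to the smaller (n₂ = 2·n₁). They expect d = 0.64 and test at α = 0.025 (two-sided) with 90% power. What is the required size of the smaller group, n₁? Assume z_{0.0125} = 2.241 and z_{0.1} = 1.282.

n₁ = 46

With allocation ratio k = n₂/n₁ = 2, Var(x̄₁−x̄₂) = σ²(1/n₁ + 1/(k·n₁)) = σ²·(k+1)/(k·n₁).
So n₁ = (1 + 1/k)·((z_{α/2} + z_β)/d)² = 1.500 × (3.523/0.64)².
n₁ = 1.500 × 30.30 = 45.5.
Round up: n₁ = 46, giving n₂ = 2 × 46 = 92.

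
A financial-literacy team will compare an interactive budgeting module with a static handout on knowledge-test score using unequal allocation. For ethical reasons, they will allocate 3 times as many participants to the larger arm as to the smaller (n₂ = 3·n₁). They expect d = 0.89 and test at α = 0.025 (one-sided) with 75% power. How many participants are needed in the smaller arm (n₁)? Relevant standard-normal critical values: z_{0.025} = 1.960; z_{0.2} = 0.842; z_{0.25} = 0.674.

With allocation ratio k = n₂/n₁ = 3, Var(x̄₁−x̄₂) = σ²(1/n₁ + 1/(k·n₁)) = σ²·(k+1)/(k·n₁).
So n₁ = (1 + 1/k)·((z_{α} + z_β)/d)² = 1.333 × (2.634/0.89)².
n₁ = 1.333 × 8.76 = 11.7.
Round up: n₁ = 12, giving n₂ = 3 × 12 = 36.

n₁ = 12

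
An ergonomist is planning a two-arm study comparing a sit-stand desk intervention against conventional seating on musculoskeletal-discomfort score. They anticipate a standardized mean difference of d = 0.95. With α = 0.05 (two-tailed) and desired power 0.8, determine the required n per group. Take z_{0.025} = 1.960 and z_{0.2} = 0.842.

For two independent groups with equal n: n = 2·((z_{α/2} + z_β) / d)².
z_{α/2} + z_β = 1.960 + 0.842 = 2.802.
n = 2 × (2.802 / 0.95)² = 2 × 2.949² = 2 × 8.70 = 17.4.
Round up to the next whole participant.

n = 18 per group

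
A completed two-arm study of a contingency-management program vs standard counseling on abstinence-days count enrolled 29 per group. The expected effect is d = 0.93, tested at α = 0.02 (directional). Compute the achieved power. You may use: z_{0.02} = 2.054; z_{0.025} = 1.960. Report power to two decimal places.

power ≈ 0.93

For two equal groups, power = Φ(d·√(n/2) − z_{α}).
d·√(n/2) = 0.93 × √(29/2) = 0.93 × 3.808 = 3.541.
z_β = 3.541 − 2.054 = 1.487.
Power = Φ(1.487) = 0.932.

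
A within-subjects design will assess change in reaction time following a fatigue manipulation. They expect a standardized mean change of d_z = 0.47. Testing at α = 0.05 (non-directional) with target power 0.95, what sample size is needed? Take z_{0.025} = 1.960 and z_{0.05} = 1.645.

For a paired (one-sample on differences) test: n = ((z_{α/2} + z_β) / d)².
z_{α/2} + z_β = 1.960 + 1.645 = 3.605.
n = (3.605 / 0.47)² = 7.670² = 58.83.
Round up.

n = 59 pairs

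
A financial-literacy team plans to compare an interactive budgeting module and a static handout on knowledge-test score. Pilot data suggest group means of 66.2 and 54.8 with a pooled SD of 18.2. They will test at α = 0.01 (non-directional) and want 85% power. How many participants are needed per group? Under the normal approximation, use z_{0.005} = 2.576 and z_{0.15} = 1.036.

n = 67 per group

Cohen's d = |M₁ − M₂| / SD_pooled = |66.2 − 54.8| / 18.2 = 11.4 / 18.2 = 0.626.
For two independent groups with equal n: n = 2·((z_{α/2} + z_β) / d)².
z_{α/2} + z_β = 2.576 + 1.036 = 3.612.
n = 2 × (3.612 / 0.626)² = 2 × 5.770² = 2 × 33.29 = 66.6.
Round up to the next whole participant.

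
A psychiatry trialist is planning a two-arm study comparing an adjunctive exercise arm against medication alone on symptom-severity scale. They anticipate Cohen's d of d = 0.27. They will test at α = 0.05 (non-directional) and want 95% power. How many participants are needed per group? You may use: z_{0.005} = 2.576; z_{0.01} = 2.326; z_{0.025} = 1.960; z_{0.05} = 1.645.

For two independent groups with equal n: n = 2·((z_{α/2} + z_β) / d)².
z_{α/2} + z_β = 1.960 + 1.645 = 3.605.
n = 2 × (3.605 / 0.27)² = 2 × 13.352² = 2 × 178.27 = 356.5.
Round up to the next whole participant.

n = 357 per group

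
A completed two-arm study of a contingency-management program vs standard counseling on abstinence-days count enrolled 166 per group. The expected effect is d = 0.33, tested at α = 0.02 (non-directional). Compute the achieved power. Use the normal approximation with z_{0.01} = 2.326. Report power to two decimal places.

For two equal groups, power = Φ(d·√(n/2) − z_{α/2}).
d·√(n/2) = 0.33 × √(166/2) = 0.33 × 9.110 = 3.006.
z_β = 3.006 − 2.326 = 0.680.
Power = Φ(0.680) = 0.752.

power ≈ 0.75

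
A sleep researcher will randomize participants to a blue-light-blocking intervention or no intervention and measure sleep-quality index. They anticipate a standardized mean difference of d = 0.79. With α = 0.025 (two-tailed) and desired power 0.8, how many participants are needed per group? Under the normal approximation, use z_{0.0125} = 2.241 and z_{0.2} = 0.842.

n = 31 per group

For two independent groups with equal n: n = 2·((z_{α/2} + z_β) / d)².
z_{α/2} + z_β = 2.241 + 0.842 = 3.083.
n = 2 × (3.083 / 0.79)² = 2 × 3.903² = 2 × 15.23 = 30.5.
Round up to the next whole participant.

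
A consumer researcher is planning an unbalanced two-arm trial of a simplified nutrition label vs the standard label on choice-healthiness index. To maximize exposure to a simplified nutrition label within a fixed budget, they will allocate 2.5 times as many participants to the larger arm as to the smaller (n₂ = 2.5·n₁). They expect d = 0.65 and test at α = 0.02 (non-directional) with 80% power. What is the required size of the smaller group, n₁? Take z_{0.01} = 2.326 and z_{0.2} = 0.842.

With allocation ratio k = n₂/n₁ = 2.5, Var(x̄₁−x̄₂) = σ²(1/n₁ + 1/(k·n₁)) = σ²·(k+1)/(k·n₁).
So n₁ = (1 + 1/k)·((z_{α/2} + z_β)/d)² = 1.400 × (3.168/0.65)².
n₁ = 1.400 × 23.75 = 33.3.
Round up: n₁ = 34, giving n₂ = 2.5 × 34 = 85.

n₁ = 34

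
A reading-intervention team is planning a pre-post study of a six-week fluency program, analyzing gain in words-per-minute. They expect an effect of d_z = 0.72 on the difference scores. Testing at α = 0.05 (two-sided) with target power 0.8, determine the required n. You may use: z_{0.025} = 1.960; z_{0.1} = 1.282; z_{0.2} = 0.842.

n = 16 pairs

For a paired (one-sample on differences) test: n = ((z_{α/2} + z_β) / d)².
z_{α/2} + z_β = 1.960 + 0.842 = 2.802.
n = (2.802 / 0.72)² = 3.892² = 15.15.
Round up.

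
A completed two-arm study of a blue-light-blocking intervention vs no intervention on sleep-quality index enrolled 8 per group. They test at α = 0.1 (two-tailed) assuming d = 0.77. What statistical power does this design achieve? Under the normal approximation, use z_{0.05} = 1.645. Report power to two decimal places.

power ≈ 0.46

For two equal groups, power = Φ(d·√(n/2) − z_{α/2}).
d·√(n/2) = 0.77 × √(8/2) = 0.77 × 2.000 = 1.540.
z_β = 1.540 − 1.645 = -0.105.
Power = Φ(-0.105) = 0.458.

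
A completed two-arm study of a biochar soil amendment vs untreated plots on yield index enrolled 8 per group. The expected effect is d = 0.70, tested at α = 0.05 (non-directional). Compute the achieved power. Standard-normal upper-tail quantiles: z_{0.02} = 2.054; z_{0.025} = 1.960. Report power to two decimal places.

power ≈ 0.29

For two equal groups, power = Φ(d·√(n/2) − z_{α/2}).
d·√(n/2) = 0.70 × √(8/2) = 0.70 × 2.000 = 1.400.
z_β = 1.400 − 1.960 = -0.560.
Power = Φ(-0.560) = 0.288.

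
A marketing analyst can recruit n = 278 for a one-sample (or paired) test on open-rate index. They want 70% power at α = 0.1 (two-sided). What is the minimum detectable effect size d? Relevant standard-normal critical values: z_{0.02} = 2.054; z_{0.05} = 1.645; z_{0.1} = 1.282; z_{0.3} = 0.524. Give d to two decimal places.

d_min ≈ 0.13

For a single sample (or paired design) of n = 278: d_min = (z_{α/2} + z_β)/√n.
z-sum = 1.645 + 0.524 = 2.169.
d_min = 2.169 / √278 = 2.169 / 16.673 = 0.130.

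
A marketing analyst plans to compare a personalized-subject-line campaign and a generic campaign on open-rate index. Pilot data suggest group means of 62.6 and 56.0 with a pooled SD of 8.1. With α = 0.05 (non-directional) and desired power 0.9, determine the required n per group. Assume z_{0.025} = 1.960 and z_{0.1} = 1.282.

Cohen's d = |M₁ − M₂| / SD_pooled = |62.6 − 56.0| / 8.1 = 6.6 / 8.1 = 0.815.
For two independent groups with equal n: n = 2·((z_{α/2} + z_β) / d)².
z_{α/2} + z_β = 1.960 + 1.282 = 3.242.
n = 2 × (3.242 / 0.815)² = 2 × 3.978² = 2 × 15.82 = 31.6.
Round up to the next whole participant.

n = 32 per group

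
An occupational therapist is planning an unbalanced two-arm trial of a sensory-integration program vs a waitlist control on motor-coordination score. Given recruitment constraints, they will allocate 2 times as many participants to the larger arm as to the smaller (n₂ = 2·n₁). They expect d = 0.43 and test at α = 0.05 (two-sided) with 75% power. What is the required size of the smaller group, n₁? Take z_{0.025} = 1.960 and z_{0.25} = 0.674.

With allocation ratio k = n₂/n₁ = 2, Var(x̄₁−x̄₂) = σ²(1/n₁ + 1/(k·n₁)) = σ²·(k+1)/(k·n₁).
So n₁ = (1 + 1/k)·((z_{α/2} + z_β)/d)² = 1.500 × (2.634/0.43)².
n₁ = 1.500 × 37.52 = 56.3.
Round up: n₁ = 57, giving n₂ = 2 × 57 = 114.

n₁ = 57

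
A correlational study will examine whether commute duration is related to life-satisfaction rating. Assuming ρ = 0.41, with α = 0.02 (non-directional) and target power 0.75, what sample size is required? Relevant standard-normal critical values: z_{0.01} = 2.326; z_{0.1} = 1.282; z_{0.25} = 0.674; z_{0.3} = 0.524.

n = 51

Fisher's z: C = ½·ln((1+r)/(1−r)) = ½·ln(2.3898) = 0.4356.
n = ((z_{α/2} + z_β)/C)² + 3.
(2.326 + 0.674) / 0.4356 = 3.000 / 0.4356 = 6.887.
n = 6.887² + 3 = 47.43 + 3 = 50.4.
Round up.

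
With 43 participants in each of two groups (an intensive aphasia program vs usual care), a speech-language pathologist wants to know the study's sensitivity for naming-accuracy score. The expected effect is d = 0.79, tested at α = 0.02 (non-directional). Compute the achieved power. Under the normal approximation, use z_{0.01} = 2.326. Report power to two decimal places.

power ≈ 0.91

For two equal groups, power = Φ(d·√(n/2) − z_{α/2}).
d·√(n/2) = 0.79 × √(43/2) = 0.79 × 4.637 = 3.663.
z_β = 3.663 − 2.326 = 1.337.
Power = Φ(1.337) = 0.909.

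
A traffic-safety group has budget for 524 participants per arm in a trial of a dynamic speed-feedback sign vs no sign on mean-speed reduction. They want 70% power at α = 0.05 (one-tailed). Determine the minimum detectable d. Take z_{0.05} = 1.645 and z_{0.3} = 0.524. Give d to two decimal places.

For two independent groups of n = 524 each: d_min = (z_{α} + z_β)·√(2/n).
z-sum = 1.645 + 0.524 = 2.169.
d_min = 2.169 × √(2/524) = 2.169 × 0.0618 = 0.134.

d_min ≈ 0.13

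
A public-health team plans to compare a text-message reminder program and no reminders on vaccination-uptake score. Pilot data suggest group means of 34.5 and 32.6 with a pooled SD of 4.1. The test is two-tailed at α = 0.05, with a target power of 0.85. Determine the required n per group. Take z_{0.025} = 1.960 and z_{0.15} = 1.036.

n = 84 per group

Cohen's d = |M₁ − M₂| / SD_pooled = |34.5 − 32.6| / 4.1 = 1.9 / 4.1 = 0.463.
For two independent groups with equal n: n = 2·((z_{α/2} + z_β) / d)².
z_{α/2} + z_β = 1.960 + 1.036 = 2.996.
n = 2 × (2.996 / 0.463)² = 2 × 6.471² = 2 × 41.87 = 83.7.
Round up to the next whole participant.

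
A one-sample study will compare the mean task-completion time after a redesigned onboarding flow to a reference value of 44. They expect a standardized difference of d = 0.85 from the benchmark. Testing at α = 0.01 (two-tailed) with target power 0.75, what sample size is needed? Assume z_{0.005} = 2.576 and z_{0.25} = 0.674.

n = 15

For a one-sample test: n = ((z_{α/2} + z_β) / d)².
z_{α/2} + z_β = 2.576 + 0.674 = 3.250.
n = (3.250 / 0.85)² = 3.824² = 14.62.
Round up.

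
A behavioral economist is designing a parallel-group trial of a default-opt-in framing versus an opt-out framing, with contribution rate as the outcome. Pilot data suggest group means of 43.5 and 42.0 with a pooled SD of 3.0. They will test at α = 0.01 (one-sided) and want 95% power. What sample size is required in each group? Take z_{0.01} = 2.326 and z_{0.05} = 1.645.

n = 127 per group

Cohen's d = |M₁ − M₂| / SD_pooled = |43.5 − 42.0| / 3.0 = 1.5 / 3.0 = 0.500.
For two independent groups with equal n: n = 2·((z_{α} + z_β) / d)².
z_{α} + z_β = 2.326 + 1.645 = 3.971.
n = 2 × (3.971 / 0.500)² = 2 × 7.942² = 2 × 63.08 = 126.2.
Round up to the next whole participant.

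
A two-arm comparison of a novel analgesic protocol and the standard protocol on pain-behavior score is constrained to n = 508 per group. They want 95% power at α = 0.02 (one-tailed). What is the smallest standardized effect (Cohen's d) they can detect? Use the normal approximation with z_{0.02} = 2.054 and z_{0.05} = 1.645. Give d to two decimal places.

For two independent groups of n = 508 each: d_min = (z_{α} + z_β)·√(2/n).
z-sum = 2.054 + 1.645 = 3.699.
d_min = 3.699 × √(2/508) = 3.699 × 0.0627 = 0.232.

d_min ≈ 0.23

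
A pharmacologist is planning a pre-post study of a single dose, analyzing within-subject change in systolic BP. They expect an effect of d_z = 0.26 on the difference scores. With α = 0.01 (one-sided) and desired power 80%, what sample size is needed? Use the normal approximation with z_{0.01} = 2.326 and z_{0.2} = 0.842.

For a paired (one-sample on differences) test: n = ((z_{α} + z_β) / d)².
z_{α} + z_β = 2.326 + 0.842 = 3.168.
n = (3.168 / 0.26)² = 12.185² = 148.46.
Round up.

n = 149 pairs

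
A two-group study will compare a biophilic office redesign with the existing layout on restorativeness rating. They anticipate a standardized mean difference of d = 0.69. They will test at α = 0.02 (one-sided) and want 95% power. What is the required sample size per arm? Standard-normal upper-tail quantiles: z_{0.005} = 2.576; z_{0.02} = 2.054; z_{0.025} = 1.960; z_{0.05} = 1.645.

For two independent groups with equal n: n = 2·((z_{α} + z_β) / d)².
z_{α} + z_β = 2.054 + 1.645 = 3.699.
n = 2 × (3.699 / 0.69)² = 2 × 5.361² = 2 × 28.74 = 57.5.
Round up to the next whole participant.

n = 58 per group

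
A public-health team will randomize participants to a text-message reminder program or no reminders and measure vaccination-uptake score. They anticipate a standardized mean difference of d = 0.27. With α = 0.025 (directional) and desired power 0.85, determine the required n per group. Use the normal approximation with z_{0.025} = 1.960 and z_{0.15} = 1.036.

For two independent groups with equal n: n = 2·((z_{α} + z_β) / d)².
z_{α} + z_β = 1.960 + 1.036 = 2.996.
n = 2 × (2.996 / 0.27)² = 2 × 11.096² = 2 × 123.13 = 246.3.
Round up to the next whole participant.

n = 247 per group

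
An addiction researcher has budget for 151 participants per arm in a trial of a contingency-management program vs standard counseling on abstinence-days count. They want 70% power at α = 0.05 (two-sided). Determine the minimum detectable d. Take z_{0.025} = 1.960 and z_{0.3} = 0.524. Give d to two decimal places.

d_min ≈ 0.29

For two independent groups of n = 151 each: d_min = (z_{α/2} + z_β)·√(2/n).
z-sum = 1.960 + 0.524 = 2.484.
d_min = 2.484 × √(2/151) = 2.484 × 0.1151 = 0.286.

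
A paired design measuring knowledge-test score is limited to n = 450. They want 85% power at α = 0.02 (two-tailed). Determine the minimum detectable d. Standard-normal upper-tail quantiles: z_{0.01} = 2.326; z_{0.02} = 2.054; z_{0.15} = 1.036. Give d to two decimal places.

For a single sample (or paired design) of n = 450: d_min = (z_{α/2} + z_β)/√n.
z-sum = 2.326 + 1.036 = 3.362.
d_min = 3.362 / √450 = 3.362 / 21.213 = 0.158.

d_min ≈ 0.16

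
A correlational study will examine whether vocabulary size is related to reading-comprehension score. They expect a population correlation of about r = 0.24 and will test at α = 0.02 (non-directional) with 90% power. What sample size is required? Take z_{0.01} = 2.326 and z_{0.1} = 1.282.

Fisher's z: C = ½·ln((1+r)/(1−r)) = ½·ln(1.6316) = 0.2448.
n = ((z_{α/2} + z_β)/C)² + 3.
(2.326 + 1.282) / 0.2448 = 3.608 / 0.2448 = 14.739.
n = 14.739² + 3 = 217.23 + 3 = 220.2.
Round up.

n = 221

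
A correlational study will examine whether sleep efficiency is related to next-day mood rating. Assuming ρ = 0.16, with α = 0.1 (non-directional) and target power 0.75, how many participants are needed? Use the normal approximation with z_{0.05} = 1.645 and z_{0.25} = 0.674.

Fisher's z: C = ½·ln((1+r)/(1−r)) = ½·ln(1.3810) = 0.1614.
n = ((z_{α/2} + z_β)/C)² + 3.
(1.645 + 0.674) / 0.1614 = 2.319 / 0.1614 = 14.368.
n = 14.368² + 3 = 206.44 + 3 = 209.4.
Round up.

n = 210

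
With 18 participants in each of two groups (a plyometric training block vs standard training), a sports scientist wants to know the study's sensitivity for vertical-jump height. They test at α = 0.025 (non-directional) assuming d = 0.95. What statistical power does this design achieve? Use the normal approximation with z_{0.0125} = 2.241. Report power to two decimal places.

power ≈ 0.73

For two equal groups, power = Φ(d·√(n/2) − z_{α/2}).
d·√(n/2) = 0.95 × √(18/2) = 0.95 × 3.000 = 2.850.
z_β = 2.850 − 2.241 = 0.609.
Power = Φ(0.609) = 0.729.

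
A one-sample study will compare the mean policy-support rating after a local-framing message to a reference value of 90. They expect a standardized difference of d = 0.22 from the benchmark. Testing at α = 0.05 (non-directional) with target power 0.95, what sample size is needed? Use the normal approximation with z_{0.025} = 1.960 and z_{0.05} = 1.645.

n = 269

For a one-sample test: n = ((z_{α/2} + z_β) / d)².
z_{α/2} + z_β = 1.960 + 1.645 = 3.605.
n = (3.605 / 0.22)² = 16.386² = 268.51.
Round up.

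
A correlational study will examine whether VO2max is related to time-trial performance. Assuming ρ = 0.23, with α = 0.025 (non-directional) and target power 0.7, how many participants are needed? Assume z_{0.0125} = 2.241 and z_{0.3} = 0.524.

n = 143

Fisher's z: C = ½·ln((1+r)/(1−r)) = ½·ln(1.5974) = 0.2342.
n = ((z_{α/2} + z_β)/C)² + 3.
(2.241 + 0.524) / 0.2342 = 2.765 / 0.2342 = 11.806.
n = 11.806² + 3 = 139.39 + 3 = 142.4.
Round up.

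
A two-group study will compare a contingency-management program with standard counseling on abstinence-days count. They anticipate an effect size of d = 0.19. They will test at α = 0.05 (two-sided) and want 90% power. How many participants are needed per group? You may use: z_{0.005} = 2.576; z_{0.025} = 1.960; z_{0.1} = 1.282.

n = 583 per group

For two independent groups with equal n: n = 2·((z_{α/2} + z_β) / d)².
z_{α/2} + z_β = 1.960 + 1.282 = 3.242.
n = 2 × (3.242 / 0.19)² = 2 × 17.063² = 2 × 291.15 = 582.3.
Round up to the next whole participant.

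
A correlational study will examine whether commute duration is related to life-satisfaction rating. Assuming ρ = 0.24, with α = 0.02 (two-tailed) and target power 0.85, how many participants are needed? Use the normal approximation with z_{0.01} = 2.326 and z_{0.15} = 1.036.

n = 192

Fisher's z: C = ½·ln((1+r)/(1−r)) = ½·ln(1.6316) = 0.2448.
n = ((z_{α/2} + z_β)/C)² + 3.
(2.326 + 1.036) / 0.2448 = 3.362 / 0.2448 = 13.734.
n = 13.734² + 3 = 188.61 + 3 = 191.6.
Round up.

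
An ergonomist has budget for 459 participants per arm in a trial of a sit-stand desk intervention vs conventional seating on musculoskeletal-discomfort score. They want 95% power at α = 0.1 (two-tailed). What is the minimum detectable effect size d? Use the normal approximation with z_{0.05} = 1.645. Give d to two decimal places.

d_min ≈ 0.22

For two independent groups of n = 459 each: d_min = (z_{α/2} + z_β)·√(2/n).
z-sum = 1.645 + 1.645 = 3.290.
d_min = 3.290 × √(2/459) = 3.290 × 0.0660 = 0.217.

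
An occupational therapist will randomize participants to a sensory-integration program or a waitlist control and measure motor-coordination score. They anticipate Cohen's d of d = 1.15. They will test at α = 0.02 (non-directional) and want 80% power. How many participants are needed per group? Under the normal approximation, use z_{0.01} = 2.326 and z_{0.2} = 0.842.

n = 16 per group

For two independent groups with equal n: n = 2·((z_{α/2} + z_β) / d)².
z_{α/2} + z_β = 2.326 + 0.842 = 3.168.
n = 2 × (3.168 / 1.15)² = 2 × 2.755² = 2 × 7.59 = 15.2.
Round up to the next whole participant.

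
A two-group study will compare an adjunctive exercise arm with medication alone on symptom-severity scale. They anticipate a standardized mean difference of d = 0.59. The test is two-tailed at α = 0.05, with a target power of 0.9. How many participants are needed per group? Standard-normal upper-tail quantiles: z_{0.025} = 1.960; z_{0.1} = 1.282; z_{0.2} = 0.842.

n = 61 per group

For two independent groups with equal n: n = 2·((z_{α/2} + z_β) / d)².
z_{α/2} + z_β = 1.960 + 1.282 = 3.242.
n = 2 × (3.242 / 0.59)² = 2 × 5.495² = 2 × 30.19 = 60.4.
Round up to the next whole participant.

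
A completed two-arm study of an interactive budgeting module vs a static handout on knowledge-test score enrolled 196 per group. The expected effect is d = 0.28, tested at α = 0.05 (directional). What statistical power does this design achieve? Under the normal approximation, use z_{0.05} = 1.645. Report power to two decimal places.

For two equal groups, power = Φ(d·√(n/2) − z_{α}).
d·√(n/2) = 0.28 × √(196/2) = 0.28 × 9.899 = 2.772.
z_β = 2.772 − 1.645 = 1.127.
Power = Φ(1.127) = 0.870.

power ≈ 0.87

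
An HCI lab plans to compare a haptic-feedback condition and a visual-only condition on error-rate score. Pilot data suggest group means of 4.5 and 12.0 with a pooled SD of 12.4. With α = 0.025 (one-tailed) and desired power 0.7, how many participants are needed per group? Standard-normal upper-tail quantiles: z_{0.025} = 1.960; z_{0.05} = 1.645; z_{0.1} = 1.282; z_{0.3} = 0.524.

Cohen's d = |M₁ − M₂| / SD_pooled = |4.5 − 12.0| / 12.4 = 7.5 / 12.4 = 0.605.
For two independent groups with equal n: n = 2·((z_{α} + z_β) / d)².
z_{α} + z_β = 1.960 + 0.524 = 2.484.
n = 2 × (2.484 / 0.605)² = 2 × 4.106² = 2 × 16.86 = 33.7.
Round up to the next whole participant.

n = 34 per group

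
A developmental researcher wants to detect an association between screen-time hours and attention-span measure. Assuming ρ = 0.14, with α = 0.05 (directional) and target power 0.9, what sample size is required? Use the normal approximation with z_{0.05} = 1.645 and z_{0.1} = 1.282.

Fisher's z: C = ½·ln((1+r)/(1−r)) = ½·ln(1.3256) = 0.1409.
n = ((z_{α} + z_β)/C)² + 3.
(1.645 + 1.282) / 0.1409 = 2.927 / 0.1409 = 20.774.
n = 20.774² + 3 = 431.54 + 3 = 434.5.
Round up.

n = 435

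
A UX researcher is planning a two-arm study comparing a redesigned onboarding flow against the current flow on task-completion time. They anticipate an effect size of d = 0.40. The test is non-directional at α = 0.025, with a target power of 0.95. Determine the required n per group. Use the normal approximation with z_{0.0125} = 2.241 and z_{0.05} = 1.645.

n = 189 per group

For two independent groups with equal n: n = 2·((z_{α/2} + z_β) / d)².
z_{α/2} + z_β = 2.241 + 1.645 = 3.886.
n = 2 × (3.886 / 0.40)² = 2 × 9.715² = 2 × 94.38 = 188.8.
Round up to the next whole participant.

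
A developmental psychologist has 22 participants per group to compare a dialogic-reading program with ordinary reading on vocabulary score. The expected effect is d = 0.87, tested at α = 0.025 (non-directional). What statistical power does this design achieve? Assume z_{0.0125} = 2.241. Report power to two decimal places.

For two equal groups, power = Φ(d·√(n/2) − z_{α/2}).
d·√(n/2) = 0.87 × √(22/2) = 0.87 × 3.317 = 2.885.
z_β = 2.885 − 2.241 = 0.644.
Power = Φ(0.644) = 0.740.

power ≈ 0.74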